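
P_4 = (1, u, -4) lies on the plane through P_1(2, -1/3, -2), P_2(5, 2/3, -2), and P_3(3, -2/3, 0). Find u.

The plane through P_1, P_2, P_3 has equation 2x − 6y − 2z = 10.
Substituting P_4: (-6)u + (10) = 10, so u = 0.

0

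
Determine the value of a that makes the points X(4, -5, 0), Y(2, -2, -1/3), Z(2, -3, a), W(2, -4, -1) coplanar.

-2/3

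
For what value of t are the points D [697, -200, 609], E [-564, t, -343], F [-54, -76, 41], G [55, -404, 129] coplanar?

-88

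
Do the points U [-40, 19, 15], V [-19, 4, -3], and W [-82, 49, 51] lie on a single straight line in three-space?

UV = (21, -15, -18), UW = (-42, 30, 36).
UV × UW = (0, 0, 0).
The cross product vanishes, so the three points are collinear.

Yes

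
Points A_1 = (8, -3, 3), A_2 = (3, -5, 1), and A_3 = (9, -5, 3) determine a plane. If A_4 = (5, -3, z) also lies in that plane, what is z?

2

A normal to the plane is n = A_1A_2 × A_1A_3 = (-4, -2, 12).
A_4 lies in the plane iff n · A_1A_4 = 0.
This gives (12)z + (-24) = 0, so z = 2.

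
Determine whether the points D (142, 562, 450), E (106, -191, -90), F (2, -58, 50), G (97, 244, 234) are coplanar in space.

Yes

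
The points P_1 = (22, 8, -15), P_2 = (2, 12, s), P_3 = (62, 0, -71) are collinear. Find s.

Collinearity requires P_1P_2 × P_1P_3 = 0; each component is linear in s.
The x-component gives (8)s + (-104) = 0, so s = 13.
The remaining components then also vanish.

13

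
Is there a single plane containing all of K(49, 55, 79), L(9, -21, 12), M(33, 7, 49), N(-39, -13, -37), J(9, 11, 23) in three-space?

No

The plane through K, L, M has normal n = KL × KM = (-936, -128, 704) and equation n·P = 2712.
Checking the remaining points: n·N = 12120, n·J = 6360.
Since n·N = 12120 ≠ 2712, N is off the plane and the points are not all coplanar.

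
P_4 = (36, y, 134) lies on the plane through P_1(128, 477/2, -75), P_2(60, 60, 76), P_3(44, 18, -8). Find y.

-3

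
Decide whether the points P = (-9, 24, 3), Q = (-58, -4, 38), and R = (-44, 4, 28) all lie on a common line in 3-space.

PQ = (-49, -28, 35), PR = (-35, -20, 25).
PQ × PR = (0, 0, 0).
The cross product vanishes, so the three points are collinear.

Yes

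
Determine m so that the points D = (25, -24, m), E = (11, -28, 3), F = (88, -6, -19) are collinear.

-1

Collinearity requires DE × DF = 0; each component is linear in m.
The x-component gives (22)m + (22) = 0, so m = -1.
The remaining components then also vanish.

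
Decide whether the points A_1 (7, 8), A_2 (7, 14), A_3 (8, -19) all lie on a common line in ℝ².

A_1A_2 = (0, 6), A_1A_3 = (1, -27).
If collinear, A_1A_3 would be a scalar multiple of A_1A_2. But (0)·(-27) ≠ (6)·(1) (difference -6), so they are not parallel; the points are not collinear.

No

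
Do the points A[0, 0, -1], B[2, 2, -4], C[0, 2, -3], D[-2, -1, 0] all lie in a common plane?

No

With A as base: AB = (2, 2, -3), AC = (0, 2, -2), AD = (-2, -1, 1).
AC × AD = (0, 4, 4).
AB · (AC × AD) = -4.
Since -4 ≠ 0, the four points are not coplanar.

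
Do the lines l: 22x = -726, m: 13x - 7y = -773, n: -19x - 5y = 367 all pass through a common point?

No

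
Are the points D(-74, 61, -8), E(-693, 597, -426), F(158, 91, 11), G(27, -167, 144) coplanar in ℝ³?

A normal to the plane through D, E, F is n = DE × DF = (22724, -85215, -142922).
The plane has equation n·P = -5736315. For G: n·G = -5736315.
Equal, so G lies in the plane and all four are coplanar.

Yes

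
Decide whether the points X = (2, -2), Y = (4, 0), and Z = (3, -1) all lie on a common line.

Yes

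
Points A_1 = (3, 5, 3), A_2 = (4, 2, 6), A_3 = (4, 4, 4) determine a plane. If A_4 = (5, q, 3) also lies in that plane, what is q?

The plane through A_1, A_2, A_3 has equation 2y + 2z = 16.
Substituting A_4: (2)q + (6) = 16, so q = 5.

5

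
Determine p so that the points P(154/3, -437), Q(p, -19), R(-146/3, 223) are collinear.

-12

Collinearity: (Q − P) must be parallel to (R − P) = (-100, 660).
Cross-multiplying the components: (p − 154/3)·(660) = (418)·(-100).
Solving gives p = -12.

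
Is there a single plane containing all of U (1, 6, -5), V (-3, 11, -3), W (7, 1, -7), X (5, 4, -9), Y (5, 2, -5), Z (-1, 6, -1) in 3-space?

The plane through U, V, W has normal n = UV × UW = (0, 4, -10) and equation n·P = 74.
Checking the remaining points: n·X = 106, n·Y = 58, n·Z = 34.
Since n·X = 106 ≠ 74, X is off the plane and the points are not all coplanar.

No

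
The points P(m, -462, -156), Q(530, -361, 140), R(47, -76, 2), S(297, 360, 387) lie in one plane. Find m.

129

The points are coplanar iff PQ · (PR × PS) = 0.
Expanding, this is linear in m: (-169893)m + (21916197) = 0.
So m = 129.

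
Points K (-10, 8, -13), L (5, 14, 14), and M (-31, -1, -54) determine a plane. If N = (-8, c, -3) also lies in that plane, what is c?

10

The plane through K, L, M has equation −3x + 48y − 9z = 531.
Substituting N: (48)c + (51) = 531, so c = 10.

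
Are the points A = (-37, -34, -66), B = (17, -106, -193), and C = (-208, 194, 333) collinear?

No

AB = (54, -72, -127), AC = (-171, 228, 399).
AB × AC = (228, 171, 0).
The cross product is nonzero, so the points do not lie on one line.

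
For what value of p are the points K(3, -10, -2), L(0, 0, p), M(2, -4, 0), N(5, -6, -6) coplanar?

The points are coplanar iff KL · (KM × KN) = 0.
Expanding, this is linear in p: (-16)p + (64) = 0.
So p = 4.

4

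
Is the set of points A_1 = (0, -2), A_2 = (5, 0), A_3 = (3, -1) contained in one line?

No

A_1A_2 = (5, 2), A_1A_3 = (3, 1).
If collinear, A_1A_3 would be a scalar multiple of A_1A_2. But (5)·(1) ≠ (2)·(3) (difference -1), so they are not parallel; the points are not collinear.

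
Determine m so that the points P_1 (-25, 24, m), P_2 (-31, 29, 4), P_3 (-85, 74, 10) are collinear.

10/3

Direction P_2P_3 = (-54, 45, 6). From the x-coordinate of P_1, the parameter along the line is τ = (-25 − (-31))/(-54) = -1/9.
Then m = 4 + (-1/9)·(6) = 10/3.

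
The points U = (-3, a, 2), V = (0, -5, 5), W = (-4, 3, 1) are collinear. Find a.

Collinearity requires UV × UW = 0; each component is linear in a.
The x-component gives (4)a + (-4) = 0, so a = 1.
The remaining components then also vanish.

1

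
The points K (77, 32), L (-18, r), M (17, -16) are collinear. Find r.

Collinearity: (L − K) must be parallel to (M − K) = (-60, -48).
Cross-multiplying the components: (r − 32)·(-60) = (-95)·(-48).
Solving gives r = -44.

-44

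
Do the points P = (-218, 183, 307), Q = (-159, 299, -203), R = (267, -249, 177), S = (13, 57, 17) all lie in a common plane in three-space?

No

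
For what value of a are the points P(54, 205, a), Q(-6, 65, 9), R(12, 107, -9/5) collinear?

-27

Direction QR = (18, 42, -54/5). From the x-coordinate of P, the parameter along the line is τ = (54 − (-6))/18 = 10/3.
Then a = 9 + 10/3·(-54/5) = -27.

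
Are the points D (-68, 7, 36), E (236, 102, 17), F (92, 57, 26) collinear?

DE = (304, 95, -19), DF = (160, 50, -10).
Each component of DF is 10/19 times the corresponding component of DE, so DF = 10/19·DE and the points are collinear.

Yes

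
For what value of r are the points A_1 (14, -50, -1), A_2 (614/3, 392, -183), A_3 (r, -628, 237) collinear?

-706/3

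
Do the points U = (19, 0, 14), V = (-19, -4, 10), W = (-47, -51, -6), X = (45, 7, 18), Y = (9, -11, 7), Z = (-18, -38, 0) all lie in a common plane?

The plane through U, V, W has normal n = UV × UW = (-124, -496, 1674) and equation n·P = 21080.
Checking the remaining points: n·X = 21080, n·Y = 16058, n·Z = 21080.
Since n·Y = 16058 ≠ 21080, Y is off the plane and the points are not all coplanar.

No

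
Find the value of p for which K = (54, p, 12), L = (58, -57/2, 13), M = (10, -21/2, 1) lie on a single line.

-27

Direction LM = (-48, 18, -12). From the x-coordinate of K, the parameter along the line is τ = (54 − 58)/(-48) = 1/12.
Then p = (-57/2) + 1/12·(18) = -27.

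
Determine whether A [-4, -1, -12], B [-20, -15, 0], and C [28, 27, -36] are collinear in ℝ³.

AB = (-16, -14, 12), AC = (32, 28, -24).
Each component of AC is -2 times the corresponding component of AB, so AC = -2·AB and the points are collinear.

Yes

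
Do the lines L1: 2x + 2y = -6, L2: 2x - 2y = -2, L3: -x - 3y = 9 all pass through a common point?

Lines aᵢx + bᵢy = cᵢ with pairwise distinct directions are concurrent exactly when det[aᵢ bᵢ cᵢ] = 0.
Here the determinant is -32.
Nonzero, so no common point exists.

No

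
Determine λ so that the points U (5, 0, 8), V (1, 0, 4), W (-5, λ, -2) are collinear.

Collinearity requires UV × UW = 0; each component is linear in λ.
The x-component gives (4)λ + (0) = 0, so λ = 0.
The remaining components then also vanish.

0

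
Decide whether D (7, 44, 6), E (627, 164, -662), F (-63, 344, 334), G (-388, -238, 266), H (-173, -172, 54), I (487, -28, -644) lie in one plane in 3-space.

Yes

The plane through D, E, F has normal n = DE × DF = (239760, -156600, 194400) and equation n·P = -4045680.
Checking the remaining points: n·G = -4045680, n·H = -4045680, n·I = -4045680.
All equal -4045680, so all 6 points lie in one plane.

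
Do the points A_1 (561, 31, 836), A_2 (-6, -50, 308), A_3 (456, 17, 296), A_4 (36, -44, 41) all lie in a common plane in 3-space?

A normal to the plane through A_1, A_2, A_3 is n = A_1A_2 × A_1A_3 = (36348, -250740, -567).
The plane has equation n·P = 12144276. For A_4: n·A_4 = 12317841.
12317841 ≠ 12144276, so A_4 is off the plane.

No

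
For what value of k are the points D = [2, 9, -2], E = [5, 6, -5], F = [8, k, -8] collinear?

3

Collinearity requires DE × DF = 0; each component is linear in k.
The x-component gives (3)k + (-9) = 0, so k = 3.
The remaining components then also vanish.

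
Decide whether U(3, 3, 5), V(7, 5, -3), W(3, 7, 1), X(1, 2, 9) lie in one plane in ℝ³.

Yes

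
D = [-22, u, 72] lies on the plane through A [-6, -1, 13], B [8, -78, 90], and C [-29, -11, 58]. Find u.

-30

A normal to the plane is n = AB × AC = (-2695, -2401, -1911).
D lies in the plane iff n · AD = 0.
This gives (-2401)u + (-72030) = 0, so u = -30.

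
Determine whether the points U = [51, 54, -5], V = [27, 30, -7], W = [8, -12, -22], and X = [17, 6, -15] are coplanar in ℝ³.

With U as base: UV = (-24, -24, -2), UW = (-43, -66, -17), UX = (-34, -48, -10).
UW × UX = (-156, 148, -180).
UV · (UW × UX) = 552.
Since 552 ≠ 0, the four points are not coplanar.

No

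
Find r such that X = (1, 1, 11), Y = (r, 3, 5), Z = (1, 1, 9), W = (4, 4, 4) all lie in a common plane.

Normal to plane XZW: n = (6, -6, 0); plane equation n·P = 0.
Requiring n·Y = 0: (6)r + (-18) = 0.
So r = 3.

3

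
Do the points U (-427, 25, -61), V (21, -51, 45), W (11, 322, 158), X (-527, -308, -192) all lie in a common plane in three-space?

No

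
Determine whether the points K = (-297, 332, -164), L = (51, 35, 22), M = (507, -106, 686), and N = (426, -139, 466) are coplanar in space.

No

With K as base: KL = (348, -297, 186), KM = (804, -438, 850), KN = (723, -471, 630).
KM × KN = (124410, 108030, -62010).
KL · (KM × KN) = -324090.
Since -324090 ≠ 0, the four points are not coplanar.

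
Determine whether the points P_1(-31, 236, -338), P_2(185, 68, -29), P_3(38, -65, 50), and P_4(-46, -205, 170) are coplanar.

Yes

The four points are coplanar iff the 3×3 determinant with rows P_1P_2, P_1P_3, P_1P_4 is zero.
Rows: (216, -168, 309), (69, -301, 388), (-15, -441, 508).
Expanding along the first row: (216)(18200) − (-168)(40872) + (309)(-34944) = 0.
Zero determinant ⇒ coplanar.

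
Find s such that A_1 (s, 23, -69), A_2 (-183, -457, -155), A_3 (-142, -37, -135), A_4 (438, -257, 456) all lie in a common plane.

-73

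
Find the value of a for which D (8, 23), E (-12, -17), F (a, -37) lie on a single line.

Collinearity: (F − D) must be parallel to (E − D) = (-20, -40).
Cross-multiplying the components: (a − 8)·(-40) = (-60)·(-20).
Solving gives a = -22.

-22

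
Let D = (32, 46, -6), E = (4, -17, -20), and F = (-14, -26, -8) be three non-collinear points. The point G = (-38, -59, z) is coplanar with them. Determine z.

-6

The plane through D, E, F has equation −882x + 588y − 882z = 4116.
Substituting G: (-882)z + (-1176) = 4116, so z = -6.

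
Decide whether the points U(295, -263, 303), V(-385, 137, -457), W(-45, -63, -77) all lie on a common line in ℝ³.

UV = (-680, 400, -760), UW = (-340, 200, -380).
UV × UW = (0, 0, 0).
The cross product vanishes, so the three points are collinear.

Yes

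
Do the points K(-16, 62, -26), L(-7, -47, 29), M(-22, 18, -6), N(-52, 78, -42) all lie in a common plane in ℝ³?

Yes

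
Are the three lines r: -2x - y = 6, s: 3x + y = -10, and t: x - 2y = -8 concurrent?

Intersecting r and s: solving the 2×2 system gives (x, y) = (-4, 2).
Substitute into t: (1)(-4) + (-2)(2) = -8.
This equals -8, so (-4, 2) lies on all three lines and they are concurrent.

Yes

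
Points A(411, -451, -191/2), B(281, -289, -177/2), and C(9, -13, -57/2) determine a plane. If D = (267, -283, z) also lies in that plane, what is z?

A normal to the plane is n = AB × AC = (7788, 5896, 8184).
D lies in the plane iff n · AD = 0.
This gives (8184)z + (650628) = 0, so z = -159/2.

-159/2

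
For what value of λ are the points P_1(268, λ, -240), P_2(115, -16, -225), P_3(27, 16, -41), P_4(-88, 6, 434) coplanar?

-139

The points are coplanar iff P_1P_2 · (P_1P_3 × P_1P_4) = 0.
Expanding, this is linear in λ: (-20640)λ + (-2868960) = 0.
So λ = -139.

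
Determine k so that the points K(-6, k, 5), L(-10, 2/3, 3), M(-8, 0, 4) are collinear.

Direction LM = (2, -2/3, 1). From the x-coordinate of K, the parameter along the line is τ = (-6 − (-10))/2 = 2.
Then k = 2/3 + 2·(-2/3) = -2/3.

-2/3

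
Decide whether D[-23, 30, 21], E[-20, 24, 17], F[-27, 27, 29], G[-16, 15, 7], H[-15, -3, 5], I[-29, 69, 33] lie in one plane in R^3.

The plane through D, E, F has normal n = DE × DF = (-60, -8, -33) and equation n·P = 447.
Checking the remaining points: n·G = 609, n·H = 759, n·I = 99.
Since n·G = 609 ≠ 447, G is off the plane and the points are not all coplanar.

No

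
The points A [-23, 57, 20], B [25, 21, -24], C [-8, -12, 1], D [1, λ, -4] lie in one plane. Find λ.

17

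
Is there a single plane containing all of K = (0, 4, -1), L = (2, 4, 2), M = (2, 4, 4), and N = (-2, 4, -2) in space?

With K as base: KL = (2, 0, 3), KM = (2, 0, 5), KN = (-2, 0, -1).
KM × KN = (0, -8, 0).
KL · (KM × KN) = 0.
The scalar triple product vanishes, so the four points are coplanar.

Yes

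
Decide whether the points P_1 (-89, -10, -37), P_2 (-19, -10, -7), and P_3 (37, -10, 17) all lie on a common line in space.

Yes

P_1P_2 = (70, 0, 30), P_1P_3 = (126, 0, 54).
P_1P_2 × P_1P_3 = (0, 0, 0).
The cross product vanishes, so the three points are collinear.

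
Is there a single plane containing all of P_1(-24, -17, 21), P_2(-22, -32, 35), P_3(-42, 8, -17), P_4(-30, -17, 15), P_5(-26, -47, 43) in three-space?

Yes

The plane through P_1, P_2, P_3 has normal n = P_1P_2 × P_1P_3 = (220, -176, -220) and equation n·P = -6908.
Checking the remaining points: n·P_4 = -6908, n·P_5 = -6908.
All equal -6908, so all 5 points lie in one plane.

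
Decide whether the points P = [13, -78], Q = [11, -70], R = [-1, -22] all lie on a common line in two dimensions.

Yes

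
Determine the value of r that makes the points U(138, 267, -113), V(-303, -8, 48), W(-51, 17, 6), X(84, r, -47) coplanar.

Normal to plane UVW: n = (7525, 22050, 58275); plane equation n·P = 340725.
Requiring n·X = 340725: (22050)r + (-2106825) = 340725.
So r = 111.

111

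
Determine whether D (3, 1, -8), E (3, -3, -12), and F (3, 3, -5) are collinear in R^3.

No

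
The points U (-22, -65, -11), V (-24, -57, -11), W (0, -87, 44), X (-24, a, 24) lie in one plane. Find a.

-15

Normal to plane UVW: n = (440, 110, -132); plane equation n·P = -15378.
Requiring n·X = -15378: (110)a + (-13728) = -15378.
So a = -15.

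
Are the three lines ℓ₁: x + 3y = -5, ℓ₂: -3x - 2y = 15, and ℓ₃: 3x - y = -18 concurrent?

Intersecting ℓ₁ and ℓ₂: solving the 2×2 system gives (x, y) = (-5, 0).
Substitute into ℓ₃: (3)(-5) + (-1)(0) = -15.
But ℓ₃ requires -18 ≠ -15, so the three lines have no common point.

No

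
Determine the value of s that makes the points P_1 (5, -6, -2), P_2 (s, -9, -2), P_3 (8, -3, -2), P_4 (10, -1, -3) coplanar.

Normal to plane P_1P_3P_4: n = (-3, 3, 0); plane equation n·P = -33.
Requiring n·P_2 = -33: (-3)s + (-27) = -33.
So s = 2.

2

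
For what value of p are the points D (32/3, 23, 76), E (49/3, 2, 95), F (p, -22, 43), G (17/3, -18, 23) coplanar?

29/3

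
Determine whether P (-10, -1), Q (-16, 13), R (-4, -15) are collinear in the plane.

Yes

PQ = (-6, 14), PR = (6, -14).
Checking proportionality: PR = -1·PQ, so the vectors are parallel and the points are collinear.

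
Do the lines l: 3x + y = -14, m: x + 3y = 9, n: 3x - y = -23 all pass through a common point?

No

Lines aᵢx + bᵢy = cᵢ with pairwise distinct directions are concurrent exactly when det[aᵢ bᵢ cᵢ] = 0.
Here the determinant is 10.
Nonzero, so no common point exists.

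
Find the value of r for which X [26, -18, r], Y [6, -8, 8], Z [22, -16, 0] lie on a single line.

-2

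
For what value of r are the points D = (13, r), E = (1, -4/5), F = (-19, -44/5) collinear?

4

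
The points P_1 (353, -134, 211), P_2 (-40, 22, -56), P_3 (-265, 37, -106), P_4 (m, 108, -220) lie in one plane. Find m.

The points are coplanar iff P_1P_2 · (P_1P_3 × P_1P_4) = 0.
Expanding, this is linear in m: (-3795)m + (-1464870) = 0.
So m = -386.

-386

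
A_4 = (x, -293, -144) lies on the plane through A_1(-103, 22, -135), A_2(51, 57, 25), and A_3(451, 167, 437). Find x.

-166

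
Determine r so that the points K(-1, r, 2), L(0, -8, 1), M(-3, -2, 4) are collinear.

-6

Collinearity requires KL × KM = 0; each component is linear in r.
The x-component gives (-3)r + (-18) = 0, so r = -6.
The remaining components then also vanish.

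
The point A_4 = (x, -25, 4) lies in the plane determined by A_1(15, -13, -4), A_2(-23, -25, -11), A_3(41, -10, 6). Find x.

Coplanarity requires A_1A_2 · (A_1A_3 × A_1A_4) = 0.
A_1A_2 = (-38, -12, -7), A_1A_3 = (26, 3, 10); the triple product is linear in x with coefficient -99 and constant term 693.
Setting it to zero: x = 7.

7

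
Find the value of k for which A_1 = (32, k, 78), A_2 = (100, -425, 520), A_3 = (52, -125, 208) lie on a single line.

0

Direction A_2A_3 = (-48, 300, -312). From the x-coordinate of A_1, the parameter along the line is τ = (32 − 100)/(-48) = 17/12.
Then k = (-425) + 17/12·(300) = 0.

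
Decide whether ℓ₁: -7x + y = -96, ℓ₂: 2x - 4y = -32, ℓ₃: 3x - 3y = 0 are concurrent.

Yes

Intersecting ℓ₁ and ℓ₂: solving the 2×2 system gives (x, y) = (16, 16).
Substitute into ℓ₃: (3)(16) + (-3)(16) = 0.
This equals 0, so (16, 16) lies on all three lines and they are concurrent.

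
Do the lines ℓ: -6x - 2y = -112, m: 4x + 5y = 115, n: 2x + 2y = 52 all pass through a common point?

Intersecting ℓ and m: solving the 2×2 system gives (x, y) = (15, 11).
Substitute into n: (2)(15) + (2)(11) = 52.
This equals 52, so (15, 11) lies on all three lines and they are concurrent.

Yes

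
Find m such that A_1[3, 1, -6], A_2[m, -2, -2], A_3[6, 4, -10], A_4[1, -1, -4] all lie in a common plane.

The points are coplanar iff A_1A_2 · (A_1A_3 × A_1A_4) = 0.
Expanding, this is linear in m: (-2)m + (0) = 0.
So m = 0.

0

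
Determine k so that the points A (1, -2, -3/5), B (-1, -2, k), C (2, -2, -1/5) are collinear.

-7/5

Collinearity requires AB × AC = 0; each component is linear in k.
The y-component gives (1)k + (7/5) = 0, so k = -7/5.
The remaining components then also vanish.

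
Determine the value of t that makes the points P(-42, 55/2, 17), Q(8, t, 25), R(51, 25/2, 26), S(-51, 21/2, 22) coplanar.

Normal to plane PRS: n = (78, -546, -1716); plane equation n·X = -47463.
Requiring n·Q = -47463: (-546)t + (-42276) = -47463.
So t = 19/2.

19/2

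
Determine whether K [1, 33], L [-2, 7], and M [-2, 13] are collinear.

No

KL = (-3, -26), KM = (-3, -20).
det[KL; KM] = (-3)(-20) − (-26)(-3) = -18.
The determinant is nonzero, so they are not collinear.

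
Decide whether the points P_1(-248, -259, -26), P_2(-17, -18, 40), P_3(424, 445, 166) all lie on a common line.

No

P_1P_2 = (231, 241, 66), P_1P_3 = (672, 704, 192).
P_1P_2 × P_1P_3 = (-192, 0, 672).
The cross product is nonzero, so the points do not lie on one line.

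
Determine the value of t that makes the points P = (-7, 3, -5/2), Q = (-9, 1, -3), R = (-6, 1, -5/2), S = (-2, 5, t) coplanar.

The points are coplanar iff PQ · (PR × PS) = 0.
Expanding, this is linear in t: (6)t + (9) = 0.
So t = -3/2.

-3/2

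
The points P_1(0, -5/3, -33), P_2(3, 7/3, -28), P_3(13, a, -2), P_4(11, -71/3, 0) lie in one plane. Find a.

Normal to plane P_1P_2P_4: n = (242, -44, -110); plane equation n·P = 11110/3.
Requiring n·P_3 = 11110/3: (-44)a + (3366) = 11110/3.
So a = -23/3.

-23/3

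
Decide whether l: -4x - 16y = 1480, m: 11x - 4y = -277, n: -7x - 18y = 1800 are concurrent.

Intersecting l and m: solving the 2×2 system gives (x, y) = (-647/12, -3793/48).
Substitute into n: (-7)(-647/12) + (-18)(-3793/48) = 43195/24.
But n requires 1800 ≠ 43195/24, so the three lines have no common point.

No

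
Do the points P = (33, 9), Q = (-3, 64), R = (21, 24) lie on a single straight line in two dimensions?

PQ = (-36, 55), PR = (-12, 15).
If collinear, PR would be a scalar multiple of PQ. But (-36)·(15) ≠ (55)·(-12) (difference 120), so they are not parallel; the points are not collinear.

No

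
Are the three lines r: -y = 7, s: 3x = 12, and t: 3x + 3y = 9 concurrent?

Lines aᵢx + bᵢy = cᵢ with pairwise distinct directions are concurrent exactly when det[aᵢ bᵢ cᵢ] = 0.
Here the determinant is 54.
Nonzero, so no common point exists.

No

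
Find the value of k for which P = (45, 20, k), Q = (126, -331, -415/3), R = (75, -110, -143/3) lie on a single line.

17/3

Collinearity requires PQ × PR = 0; each component is linear in k.
The x-component gives (221)k + (-3757/3) = 0, so k = 17/3.
The remaining components then also vanish.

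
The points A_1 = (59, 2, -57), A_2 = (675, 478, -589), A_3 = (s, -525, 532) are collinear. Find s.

-623

Collinearity requires A_1A_2 × A_1A_3 = 0; each component is linear in s.
The y-component gives (-532)s + (-331436) = 0, so s = -623.
The remaining components then also vanish.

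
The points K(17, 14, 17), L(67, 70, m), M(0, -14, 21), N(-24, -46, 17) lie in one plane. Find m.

39

Normal to plane KMN: n = (240, -164, -128); plane equation n·P = -392.
Requiring n·L = -392: (-128)m + (4600) = -392.
So m = 39.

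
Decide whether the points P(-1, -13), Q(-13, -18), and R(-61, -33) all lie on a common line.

PQ = (-12, -5), PR = (-60, -20).
If collinear, PR would be a scalar multiple of PQ. But (-12)·(-20) ≠ (-5)·(-60) (difference -60), so they are not parallel; the points are not collinear.

No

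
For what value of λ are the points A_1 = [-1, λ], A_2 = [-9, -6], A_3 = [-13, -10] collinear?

Collinearity: (A_1 − A_2) must be parallel to (A_3 − A_2) = (-4, -4).
Cross-multiplying the components: (λ − (-6))·(-4) = (8)·(-4).
Solving gives λ = 2.

2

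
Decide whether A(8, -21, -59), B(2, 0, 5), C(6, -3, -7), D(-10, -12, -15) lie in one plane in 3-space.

A normal to the plane through A, B, C is n = AB × AC = (-60, 184, -66).
The plane has equation n·P = -450. For D: n·D = -618.
-618 ≠ -450, so D is off the plane.

No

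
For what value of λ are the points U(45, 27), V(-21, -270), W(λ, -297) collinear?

-27

Collinearity: (W − U) must be parallel to (V − U) = (-66, -297).
Cross-multiplying the components: (λ − 45)·(-297) = (-324)·(-66).
Solving gives λ = -27.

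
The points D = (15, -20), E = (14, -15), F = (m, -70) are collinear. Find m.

25

Collinearity: (F − D) must be parallel to (E − D) = (-1, 5).
Cross-multiplying the components: (m − 15)·(5) = (-50)·(-1).
Solving gives m = 25.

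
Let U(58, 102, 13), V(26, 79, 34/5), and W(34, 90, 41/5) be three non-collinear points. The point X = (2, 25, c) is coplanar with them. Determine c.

16/5

The plane through U, V, W has equation 36x − (24/5)y − 168z = -2928/5.
Substituting X: (-168)c + (-48) = -2928/5, so c = 16/5.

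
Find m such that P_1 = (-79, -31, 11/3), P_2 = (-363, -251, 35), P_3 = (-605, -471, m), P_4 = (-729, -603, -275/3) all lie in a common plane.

Normal to plane P_1P_2P_4: n = (38896, -142324/3, 19448); plane equation n·P = -4592380/3.
Requiring n·P_3 = -4592380/3: (19448)m + (-1187212) = -4592380/3.
So m = -53/3.

-53/3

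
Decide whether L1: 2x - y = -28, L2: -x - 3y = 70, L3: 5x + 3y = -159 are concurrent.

No

Intersecting L1 and L2: solving the 2×2 system gives (x, y) = (-22, -16).
Substitute into L3: (5)(-22) + (3)(-16) = -158.
But L3 requires -159 ≠ -158, so the three lines have no common point.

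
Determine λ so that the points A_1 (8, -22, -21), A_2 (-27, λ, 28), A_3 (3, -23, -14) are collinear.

Collinearity requires A_1A_2 × A_1A_3 = 0; each component is linear in λ.
The x-component gives (7)λ + (203) = 0, so λ = -29.
The remaining components then also vanish.

-29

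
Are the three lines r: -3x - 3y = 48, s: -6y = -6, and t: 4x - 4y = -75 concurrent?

No

The three lines meet at one point iff the augmented coefficient matrix [aᵢ bᵢ cᵢ] has rank < 3, i.e. its determinant vanishes.
Here the determinant is -54.
Nonzero, so no common point exists.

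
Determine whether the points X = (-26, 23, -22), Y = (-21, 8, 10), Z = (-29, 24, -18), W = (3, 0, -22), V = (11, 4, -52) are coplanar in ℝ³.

Yes

The plane through X, Y, Z has normal n = XY × XZ = (-92, -116, -40) and equation n·P = 604.
Checking the remaining points: n·W = 604, n·V = 604.
All equal 604, so all 5 points lie in one plane.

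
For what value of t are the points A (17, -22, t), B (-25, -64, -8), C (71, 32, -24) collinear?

-15

Collinearity requires AB × AC = 0; each component is linear in t.
The x-component gives (96)t + (1440) = 0, so t = -15.
The remaining components then also vanish.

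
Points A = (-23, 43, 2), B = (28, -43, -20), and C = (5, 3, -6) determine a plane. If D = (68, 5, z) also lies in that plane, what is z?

28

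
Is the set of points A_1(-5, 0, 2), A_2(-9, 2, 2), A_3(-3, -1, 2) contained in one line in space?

A_1A_2 = (-4, 2, 0), A_1A_3 = (2, -1, 0).
A_1A_2 × A_1A_3 = (0, 0, 0).
The cross product vanishes, so the three points are collinear.

Yes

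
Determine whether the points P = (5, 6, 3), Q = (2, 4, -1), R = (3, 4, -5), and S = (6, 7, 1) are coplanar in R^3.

The four points are coplanar iff the 3×3 determinant with rows PQ, PR, PS is zero.
Rows: (-3, -2, -4), (-2, -2, -8), (1, 1, -2).
Expanding along the first row: (-3)(12) − (-2)(12) + (-4)(0) = -12.
Nonzero ⇒ not coplanar.

No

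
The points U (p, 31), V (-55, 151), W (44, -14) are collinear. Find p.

Collinearity: (U − V) must be parallel to (W − V) = (99, -165).
Cross-multiplying the components: (p − (-55))·(-165) = (-120)·(99).
Solving gives p = 17.

17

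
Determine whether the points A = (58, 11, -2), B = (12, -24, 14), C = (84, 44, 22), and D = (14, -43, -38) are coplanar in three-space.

Yes

A normal to the plane through A, B, C is n = AB × AC = (-1368, 1520, -608).
The plane has equation n·P = -61408. For D: n·D = -61408.
Equal, so D lies in the plane and all four are coplanar.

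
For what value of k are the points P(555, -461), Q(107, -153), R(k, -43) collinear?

-53

Collinearity: (R − P) must be parallel to (Q − P) = (-448, 308).
Cross-multiplying the components: (k − 555)·(308) = (418)·(-448).
Solving gives k = -53.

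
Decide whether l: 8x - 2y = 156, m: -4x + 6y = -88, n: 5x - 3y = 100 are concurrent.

The three lines meet at one point iff the augmented coefficient matrix [aᵢ bᵢ cᵢ] has rank < 3, i.e. its determinant vanishes.
Here the determinant is -40.
Nonzero, so no common point exists.

No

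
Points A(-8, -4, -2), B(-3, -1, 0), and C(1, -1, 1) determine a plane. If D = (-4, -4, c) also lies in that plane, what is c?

-1

A normal to the plane is n = AB × AC = (3, 3, -12).
D lies in the plane iff n · AD = 0.
This gives (-12)c + (-12) = 0, so c = -1.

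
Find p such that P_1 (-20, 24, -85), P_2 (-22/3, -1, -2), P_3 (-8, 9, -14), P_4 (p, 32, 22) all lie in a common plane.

11/3

Coplanarity ⇔ det[P_1P_2; P_1P_3; P_1P_4] = 0.
Expanding, this is linear in p: (-530)p + (5830/3) = 0.
So p = 11/3.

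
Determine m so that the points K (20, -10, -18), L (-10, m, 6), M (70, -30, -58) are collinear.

Collinearity requires KL × KM = 0; each component is linear in m.
The x-component gives (-40)m + (80) = 0, so m = 2.
The remaining components then also vanish.

2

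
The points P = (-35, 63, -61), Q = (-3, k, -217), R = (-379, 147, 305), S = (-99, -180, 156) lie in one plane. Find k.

Normal to plane PRS: n = (107166, 51224, 88968); plane equation n·X = -5950746.
Requiring n·Q = -5950746: (51224)k + (-19627554) = -5950746.
So k = 267.

267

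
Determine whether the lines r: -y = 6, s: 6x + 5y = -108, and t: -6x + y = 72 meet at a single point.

Yes

Intersecting r and s: solving the 2×2 system gives (x, y) = (-13, -6).
Substitute into t: (-6)(-13) + (1)(-6) = 72.
This equals 72, so (-13, -6) lies on all three lines and they are concurrent.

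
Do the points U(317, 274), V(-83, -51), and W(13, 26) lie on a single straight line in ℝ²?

No

UV = (-400, -325), UW = (-304, -248).
Twice the signed area of △UVW is (-400)(-248) − (-325)(-304) = 400.
The area is nonzero, so the three points are not collinear.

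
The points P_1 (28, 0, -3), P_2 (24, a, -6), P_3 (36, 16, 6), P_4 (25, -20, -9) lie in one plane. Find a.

Normal to plane P_1P_3P_4: n = (84, 21, -112); plane equation n·P = 2688.
Requiring n·P_2 = 2688: (21)a + (2688) = 2688.
So a = 0.

0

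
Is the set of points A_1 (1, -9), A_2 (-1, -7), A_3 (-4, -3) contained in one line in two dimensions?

A_1A_2 = (-2, 2), A_1A_3 = (-5, 6).
det[A_1A_2; A_1A_3] = (-2)(6) − (2)(-5) = -2.
The determinant is nonzero, so they are not collinear.

No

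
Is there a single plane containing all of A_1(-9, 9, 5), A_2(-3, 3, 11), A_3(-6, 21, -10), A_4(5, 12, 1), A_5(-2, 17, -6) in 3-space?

No

The plane through A_1, A_2, A_3 has normal n = A_1A_2 × A_1A_3 = (18, 108, 90) and equation n·P = 1260.
Checking the remaining points: n·A_4 = 1476, n·A_5 = 1260.
Since n·A_4 = 1476 ≠ 1260, A_4 is off the plane and the points are not all coplanar.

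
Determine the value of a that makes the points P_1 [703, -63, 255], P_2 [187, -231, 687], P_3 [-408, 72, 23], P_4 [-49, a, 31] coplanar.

Normal to plane P_1P_2P_3: n = (-19344, -599664, -256308); plane equation n·P = -41178540.
Requiring n·P_4 = -41178540: (-599664)a + (-6997692) = -41178540.
So a = 57.

57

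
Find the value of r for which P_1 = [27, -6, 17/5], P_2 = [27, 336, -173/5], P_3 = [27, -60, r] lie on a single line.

Direction P_1P_2 = (0, 342, -38). From the y-coordinate of P_3, the parameter along the line is τ = (-60 − (-6))/342 = -3/19.
Then r = 17/5 + (-3/19)·(-38) = 47/5.

47/5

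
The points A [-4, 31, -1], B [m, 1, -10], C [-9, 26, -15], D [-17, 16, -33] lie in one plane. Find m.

Normal to plane ACD: n = (-50, 22, 10); plane equation n·P = 872.
Requiring n·B = 872: (-50)m + (-78) = 872.
So m = -19.

-19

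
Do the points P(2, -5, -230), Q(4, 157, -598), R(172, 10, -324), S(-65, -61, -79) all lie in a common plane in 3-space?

The four points are coplanar iff the 3×3 determinant with rows PQ, PR, PS is zero.
Rows: (2, 162, -368), (170, 15, -94), (-67, -56, 151).
Expanding along the first row: (2)(-2999) − (162)(19372) + (-368)(-8515) = -10742.
Nonzero ⇒ not coplanar.

No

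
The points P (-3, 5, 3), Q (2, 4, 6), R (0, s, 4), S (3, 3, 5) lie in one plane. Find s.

4

Normal to plane PQS: n = (4, 8, -4); plane equation n·X = 16.
Requiring n·R = 16: (8)s + (-16) = 16.
So s = 4.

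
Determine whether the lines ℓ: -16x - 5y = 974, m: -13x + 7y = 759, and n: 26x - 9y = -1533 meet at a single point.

No

The three lines meet at one point iff the augmented coefficient matrix [aᵢ bᵢ cᵢ] has rank < 3, i.e. its determinant vanishes.
Here the determinant is 65.
Nonzero, so no common point exists.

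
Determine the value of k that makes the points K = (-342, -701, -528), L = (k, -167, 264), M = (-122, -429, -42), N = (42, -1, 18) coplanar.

48

Normal to plane KMN: n = (-191688, 66504, 49552); plane equation n·P = -7225464.
Requiring n·L = -7225464: (-191688)k + (1975560) = -7225464.
So k = 48.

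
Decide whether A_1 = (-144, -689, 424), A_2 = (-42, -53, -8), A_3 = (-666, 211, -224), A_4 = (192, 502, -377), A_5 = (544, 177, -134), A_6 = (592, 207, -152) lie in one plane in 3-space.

Yes

The plane through A_1, A_2, A_3 has normal n = A_1A_2 × A_1A_3 = (-23328, 291600, 423792) and equation n·P = -17865360.
Checking the remaining points: n·A_4 = -17865360, n·A_5 = -17865360, n·A_6 = -17865360.
All equal -17865360, so all 6 points lie in one plane.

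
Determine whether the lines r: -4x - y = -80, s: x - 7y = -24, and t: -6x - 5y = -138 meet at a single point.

No

Lines aᵢx + bᵢy = cᵢ with pairwise distinct directions are concurrent exactly when det[aᵢ bᵢ cᵢ] = 0.
Here the determinant is 94.
Nonzero, so no common point exists.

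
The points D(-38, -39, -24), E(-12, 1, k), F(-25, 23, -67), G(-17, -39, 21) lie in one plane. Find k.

-14

Normal to plane DFG: n = (2790, -1488, -1302); plane equation n·P = -16740.
Requiring n·E = -16740: (-1302)k + (-34968) = -16740.
So k = -14.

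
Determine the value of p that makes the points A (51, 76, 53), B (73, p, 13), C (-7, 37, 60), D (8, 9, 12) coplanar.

Normal to plane ACD: n = (2068, -2679, 2209); plane equation n·P = 18941.
Requiring n·B = 18941: (-2679)p + (179681) = 18941.
So p = 60.

60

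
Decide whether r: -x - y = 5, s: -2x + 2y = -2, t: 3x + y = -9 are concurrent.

Intersecting r and s: solving the 2×2 system gives (x, y) = (-2, -3).
Substitute into t: (3)(-2) + (1)(-3) = -9.
This equals -9, so (-2, -3) lies on all three lines and they are concurrent.

Yes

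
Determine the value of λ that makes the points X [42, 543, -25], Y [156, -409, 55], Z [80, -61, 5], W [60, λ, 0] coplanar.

Normal to plane XYZ: n = (19760, -380, -32680); plane equation n·P = 1440580.
Requiring n·W = 1440580: (-380)λ + (1185600) = 1440580.
So λ = -671.

-671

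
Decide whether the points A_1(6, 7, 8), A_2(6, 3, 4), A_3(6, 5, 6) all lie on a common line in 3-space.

A_1A_2 = (0, -4, -4), A_1A_3 = (0, -2, -2).
A_1A_2 × A_1A_3 = (0, 0, 0).
The cross product vanishes, so the three points are collinear.

Yes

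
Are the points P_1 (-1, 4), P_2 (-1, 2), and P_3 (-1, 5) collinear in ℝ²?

P_1P_2 = (0, -2), P_1P_3 = (0, 1).
Twice the signed area of △P_1P_2P_3 is (0)(1) − (-2)(0) = 0.
The triangle is degenerate (zero area), so the points are collinear.

Yes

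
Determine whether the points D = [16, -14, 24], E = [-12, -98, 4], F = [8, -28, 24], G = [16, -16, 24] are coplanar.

A normal to the plane through D, E, F is n = DE × DF = (-280, 160, -280).
The plane has equation n·P = -13440. For G: n·G = -13760.
-13760 ≠ -13440, so G is off the plane.

No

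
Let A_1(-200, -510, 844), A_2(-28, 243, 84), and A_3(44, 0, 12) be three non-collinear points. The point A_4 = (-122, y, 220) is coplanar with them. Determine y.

The plane through A_1, A_2, A_3 has equation −238896x − 42336y − 96012z = -11663568.
Substituting A_4: (-42336)y + (8022672) = -11663568, so y = 465.

465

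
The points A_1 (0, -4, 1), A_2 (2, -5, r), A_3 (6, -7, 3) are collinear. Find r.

Collinearity requires A_1A_2 × A_1A_3 = 0; each component is linear in r.
The x-component gives (3)r + (-5) = 0, so r = 5/3.
The remaining components then also vanish.

5/3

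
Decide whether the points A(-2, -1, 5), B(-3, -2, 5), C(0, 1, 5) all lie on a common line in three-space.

Yes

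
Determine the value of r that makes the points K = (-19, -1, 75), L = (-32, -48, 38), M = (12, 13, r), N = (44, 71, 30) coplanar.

22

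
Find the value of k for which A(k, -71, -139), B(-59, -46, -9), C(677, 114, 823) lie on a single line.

Collinearity requires AB × AC = 0; each component is linear in k.
The y-component gives (832)k + (144768) = 0, so k = -174.
The remaining components then also vanish.

-174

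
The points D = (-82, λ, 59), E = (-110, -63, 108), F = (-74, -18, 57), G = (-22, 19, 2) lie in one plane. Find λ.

-14

Coplanarity ⇔ det[DE; DF; DG] = 0.
Expanding, this is linear in λ: (672)λ + (9408) = 0.
So λ = -14.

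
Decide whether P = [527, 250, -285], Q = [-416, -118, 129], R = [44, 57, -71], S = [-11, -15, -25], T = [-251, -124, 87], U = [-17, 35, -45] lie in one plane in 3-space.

The plane through P, Q, R has normal n = PQ × PR = (1150, 1840, 4255) and equation n·X = -146625.
Checking the remaining points: n·S = -146625, n·T = -146625, n·U = -146625.
All equal -146625, so all 6 points lie in one plane.

Yes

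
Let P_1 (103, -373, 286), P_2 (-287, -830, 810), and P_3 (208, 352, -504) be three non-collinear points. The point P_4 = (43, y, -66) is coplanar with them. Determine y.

Coplanarity requires P_1P_2 · (P_1P_3 × P_1P_4) = 0.
P_1P_2 = (-390, -457, 524), P_1P_3 = (105, 725, -790); the triple product is linear in y with coefficient -253080 and constant term -10629360.
Setting it to zero: y = -42.

-42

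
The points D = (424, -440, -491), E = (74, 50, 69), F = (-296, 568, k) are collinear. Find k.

Collinearity requires DE × DF = 0; each component is linear in k.
The x-component gives (490)k + (-323890) = 0, so k = 661.
The remaining components then also vanish.

661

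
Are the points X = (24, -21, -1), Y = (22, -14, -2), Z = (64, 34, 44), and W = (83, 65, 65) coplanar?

The four points are coplanar iff the 3×3 determinant with rows XY, XZ, XW is zero.
Rows: (-2, 7, -1), (40, 55, 45), (59, 86, 66).
Expanding along the first row: (-2)(-240) − (7)(-15) + (-1)(195) = 390.
Nonzero ⇒ not coplanar.

No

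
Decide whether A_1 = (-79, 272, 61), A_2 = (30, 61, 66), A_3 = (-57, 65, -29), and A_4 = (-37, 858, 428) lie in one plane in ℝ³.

No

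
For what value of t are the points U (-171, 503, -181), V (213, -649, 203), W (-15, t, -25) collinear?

Collinearity requires UV × UW = 0; each component is linear in t.
The x-component gives (-384)t + (13440) = 0, so t = 35.
The remaining components then also vanish.

35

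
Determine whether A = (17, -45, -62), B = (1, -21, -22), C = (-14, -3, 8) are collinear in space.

AB = (-16, 24, 40), AC = (-31, 42, 70).
Comparing components 3 and 1: (40)(-31) − (-16)(70) = -120 ≠ 0, so AB and AC are not parallel and the points are not collinear.

No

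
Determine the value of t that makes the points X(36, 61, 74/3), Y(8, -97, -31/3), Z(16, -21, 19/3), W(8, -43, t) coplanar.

Normal to plane XYZ: n = (80/3, 560/3, -864); plane equation n·P = -26896/3.
Requiring n·W = -26896/3: (-864)t + (-23440/3) = -26896/3.
So t = 4/3.

4/3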